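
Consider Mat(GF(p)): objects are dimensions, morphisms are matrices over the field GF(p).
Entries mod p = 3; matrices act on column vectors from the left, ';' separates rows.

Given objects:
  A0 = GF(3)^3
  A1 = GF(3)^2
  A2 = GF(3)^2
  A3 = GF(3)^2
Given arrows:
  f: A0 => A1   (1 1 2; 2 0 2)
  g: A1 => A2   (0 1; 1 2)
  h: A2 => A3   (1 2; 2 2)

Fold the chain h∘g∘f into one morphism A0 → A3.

Answer: (0 2 2; 2 2 1)

Trace:
  e0=[1,0,0] f=>[1,2] g=>[2,2] h=>[0,2]
  e1=[0,1,0] f=>[1,0] g=>[0,1] h=>[2,2]
  e2=[0,0,1] f=>[2,2] g=>[2,0] h=>[2,1]
result: (0 2 2; 2 2 1)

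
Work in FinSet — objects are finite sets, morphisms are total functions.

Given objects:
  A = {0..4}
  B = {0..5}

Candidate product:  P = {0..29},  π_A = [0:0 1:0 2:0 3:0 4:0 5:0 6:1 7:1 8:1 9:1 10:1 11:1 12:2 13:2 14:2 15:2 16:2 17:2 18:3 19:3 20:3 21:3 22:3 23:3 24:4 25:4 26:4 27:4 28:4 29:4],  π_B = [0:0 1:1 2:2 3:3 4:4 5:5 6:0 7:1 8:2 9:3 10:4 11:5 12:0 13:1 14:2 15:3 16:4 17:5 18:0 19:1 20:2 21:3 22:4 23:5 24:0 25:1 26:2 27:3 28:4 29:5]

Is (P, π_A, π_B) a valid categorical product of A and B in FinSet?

|A|·|B| = 5·6 = 30;  |P| = 30
Check the pairing map k ↦ (π_A(k), π_B(k)):
  0 : (0,0)
  1 : (0,1)
  2 : (0,2)
  3 : (0,3)
  4 : (0,4)
  5 : (0,5)
  6 : (1,0)
  7 : (1,1)
  8 : (1,2)
  9 : (1,3)
  10 : (1,4)
  11 : (1,5)
  12 : (2,0)
  13 : (2,1)
  14 : (2,2)
  15 : (2,3)
  16 : (2,4)
  17 : (2,5)
  18 : (3,0)
  19 : (3,1)
  20 : (3,2)
  21 : (3,3)
  22 : (3,4)
  23 : (3,5)
  24 : (4,0)
  25 : (4,1)
  26 : (4,2)
  27 : (4,3)
  28 : (4,4)
  29 : (4,5)
distinct pairs in image: 30 / 30 needed
  → bijection onto A×B; projections well-typed.

Answer: VALID PRODUCT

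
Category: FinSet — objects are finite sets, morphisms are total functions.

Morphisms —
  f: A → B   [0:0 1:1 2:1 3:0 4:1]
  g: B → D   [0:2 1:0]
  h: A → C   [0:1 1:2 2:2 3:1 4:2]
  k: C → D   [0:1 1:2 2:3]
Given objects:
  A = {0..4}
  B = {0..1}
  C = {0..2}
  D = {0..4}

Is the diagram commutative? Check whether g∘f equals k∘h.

Path 1 = f;g:
  0 f→0 g→2
  1 f→1 g→0
  2 f→1 g→0
  3 f→0 g→2
  4 f→1 g→0
  result₁ = [0:2 1:0 2:0 3:2 4:0]
Path 2 = h;k:
  0 h→1 k→2
  1 h→2 k→3
  2 h→2 k→3
  3 h→1 k→2
  4 h→2 k→3
  result₂ = [0:2 1:3 2:3 3:2 4:3]
Equal? NO — does not commute

Answer: DOES NOT COMMUTE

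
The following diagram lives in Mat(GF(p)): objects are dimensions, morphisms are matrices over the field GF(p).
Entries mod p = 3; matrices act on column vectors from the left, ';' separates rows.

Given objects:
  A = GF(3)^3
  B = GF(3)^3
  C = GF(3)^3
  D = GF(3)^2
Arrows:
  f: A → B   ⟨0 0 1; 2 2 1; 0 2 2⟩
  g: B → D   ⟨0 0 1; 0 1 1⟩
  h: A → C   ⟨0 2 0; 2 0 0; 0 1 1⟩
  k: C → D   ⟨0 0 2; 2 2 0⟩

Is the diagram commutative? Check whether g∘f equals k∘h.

Answer: DOES NOT COMMUTE

Trace:
Along f;g (path 1):
  e0=⟨1,0,0⟩ f→⟨0,2,0⟩ g→⟨0,2⟩
  e1=⟨0,1,0⟩ f→⟨0,2,2⟩ g→⟨2,1⟩
  e2=⟨0,0,1⟩ f→⟨1,1,2⟩ g→⟨2,0⟩
  ⟦path⟧₁ = ⟨0 2 2; 2 1 0⟩
Along h;k (path 2):
  e0=⟨1,0,0⟩ h→⟨0,2,0⟩ k→⟨0,1⟩
  e1=⟨0,1,0⟩ h→⟨2,0,1⟩ k→⟨2,1⟩
  e2=⟨0,0,1⟩ h→⟨0,0,1⟩ k→⟨2,0⟩
  ⟦path⟧₂ = ⟨0 2 2; 1 1 0⟩
Equal? differ; not commutative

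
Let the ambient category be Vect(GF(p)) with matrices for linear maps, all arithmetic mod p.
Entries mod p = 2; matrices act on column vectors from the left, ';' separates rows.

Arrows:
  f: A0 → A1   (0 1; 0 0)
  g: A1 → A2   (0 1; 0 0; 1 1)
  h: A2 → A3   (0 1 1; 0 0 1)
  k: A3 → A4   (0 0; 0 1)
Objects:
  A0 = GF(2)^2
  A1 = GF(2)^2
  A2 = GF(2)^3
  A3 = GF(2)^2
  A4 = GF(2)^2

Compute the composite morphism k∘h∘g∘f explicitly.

Answer: (0 0; 0 1)

Work:
  e0=⟨1,0⟩ f→⟨0,0⟩ g→⟨0,0,0⟩ h→⟨0,0⟩ k→⟨0,0⟩
  e1=⟨0,1⟩ f→⟨1,0⟩ g→⟨0,0,1⟩ h→⟨1,1⟩ k→⟨0,1⟩
composite: (0 0; 0 1)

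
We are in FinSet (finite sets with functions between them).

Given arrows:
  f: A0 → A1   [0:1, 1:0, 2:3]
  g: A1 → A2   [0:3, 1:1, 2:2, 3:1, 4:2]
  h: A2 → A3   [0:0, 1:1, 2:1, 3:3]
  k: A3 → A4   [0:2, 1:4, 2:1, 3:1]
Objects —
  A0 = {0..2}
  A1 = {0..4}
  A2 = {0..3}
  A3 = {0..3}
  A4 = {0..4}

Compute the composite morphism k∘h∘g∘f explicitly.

Answer: [0:4, 1:1, 2:4]

Trace:
  0 f→1 g→1 h→1 k→4
  1 f→0 g→3 h→3 k→1
  2 f→3 g→1 h→1 k→4
result: [0:4, 1:1, 2:4]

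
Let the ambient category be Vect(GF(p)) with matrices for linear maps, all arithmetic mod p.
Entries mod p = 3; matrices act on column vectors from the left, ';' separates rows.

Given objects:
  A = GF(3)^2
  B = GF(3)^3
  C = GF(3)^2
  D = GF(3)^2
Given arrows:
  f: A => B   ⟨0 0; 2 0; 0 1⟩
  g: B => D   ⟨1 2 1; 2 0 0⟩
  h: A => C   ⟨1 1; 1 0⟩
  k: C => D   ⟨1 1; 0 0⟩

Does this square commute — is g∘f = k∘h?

Answer: DOES NOT COMMUTE

Trace:
Along f;g (path 1):
  e0=(1,0) f=>(0,2,0) g=>(1,0)
  e1=(0,1) f=>(0,0,1) g=>(1,0)
  result₁ = ⟨1 1; 0 0⟩
Along h;k (path 2):
  e0=(1,0) h=>(1,1) k=>(2,0)
  e1=(0,1) h=>(1,0) k=>(1,0)
  result₂ = ⟨2 1; 0 0⟩
Equal? distinct morphisms ✗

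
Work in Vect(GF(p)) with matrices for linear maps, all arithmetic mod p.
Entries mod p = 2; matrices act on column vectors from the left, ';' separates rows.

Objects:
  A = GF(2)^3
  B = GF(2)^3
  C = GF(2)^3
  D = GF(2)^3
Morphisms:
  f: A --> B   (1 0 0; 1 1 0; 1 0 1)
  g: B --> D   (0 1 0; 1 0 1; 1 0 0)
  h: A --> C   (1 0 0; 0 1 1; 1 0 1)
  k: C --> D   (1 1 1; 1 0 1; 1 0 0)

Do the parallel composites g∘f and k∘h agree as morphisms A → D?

1) trace f;g:
  e0=[1,0,0] f-->[1,1,1] g-->[1,0,1]
  e1=[0,1,0] f-->[0,1,0] g-->[1,0,0]
  e2=[0,0,1] f-->[0,0,1] g-->[0,1,0]
  composite₁ = (1 1 0; 0 0 1; 1 0 0)
2) trace h;k:
  e0=[1,0,0] h-->[1,0,1] k-->[0,0,1]
  e1=[0,1,0] h-->[0,1,0] k-->[1,0,0]
  e2=[0,0,1] h-->[0,1,1] k-->[0,1,0]
  composite₂ = (0 1 0; 0 0 1; 1 0 0)
Equal? distinct morphisms ✗

Answer: DOES NOT COMMUTE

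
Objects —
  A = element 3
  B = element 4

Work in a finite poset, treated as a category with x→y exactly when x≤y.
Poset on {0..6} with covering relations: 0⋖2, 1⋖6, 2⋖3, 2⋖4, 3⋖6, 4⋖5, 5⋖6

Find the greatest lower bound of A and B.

Answer: A∧B = 2

Work:
{x : x⊑A ∧ x⊑B} = {0,2}  (A=3, B=4)
  0 ⊑ 2
  2 ⊑ 2
glb = 2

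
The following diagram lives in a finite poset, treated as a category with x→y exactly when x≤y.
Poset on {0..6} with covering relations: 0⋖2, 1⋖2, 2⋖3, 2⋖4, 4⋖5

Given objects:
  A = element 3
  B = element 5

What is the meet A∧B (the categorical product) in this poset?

Answer: A∧B = 2

Work:
Lower bounds of A=3 and B=5: {0,1,2}
  0 ≤ 2
  1 ≤ 2
  2 ≤ 2
glb = 2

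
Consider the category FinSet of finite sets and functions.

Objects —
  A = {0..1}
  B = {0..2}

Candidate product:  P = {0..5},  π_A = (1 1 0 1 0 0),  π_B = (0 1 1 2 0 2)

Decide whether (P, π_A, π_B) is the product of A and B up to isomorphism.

|A|·|B| = 2·3 = 6;  |P| = 6
Check the pairing map k ↦ (π_A(k), π_B(k)):
  0 : (1,0)
  1 : (1,1)
  2 : (0,1)
  3 : (1,2)
  4 : (0,0)
  5 : (0,2)
distinct pairs in image: 6 / 6 needed
  → bijection onto A×B; projections well-typed.

Answer: VALID PRODUCT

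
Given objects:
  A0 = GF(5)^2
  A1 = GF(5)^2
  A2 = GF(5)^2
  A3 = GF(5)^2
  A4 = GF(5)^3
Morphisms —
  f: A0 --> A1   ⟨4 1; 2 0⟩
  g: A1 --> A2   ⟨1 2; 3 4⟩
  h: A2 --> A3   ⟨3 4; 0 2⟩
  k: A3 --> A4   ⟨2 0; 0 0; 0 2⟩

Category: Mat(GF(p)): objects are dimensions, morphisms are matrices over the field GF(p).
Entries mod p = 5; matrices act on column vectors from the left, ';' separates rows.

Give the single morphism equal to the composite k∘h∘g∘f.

Answer: ⟨3 0; 0 0; 0 2⟩

Trace:
  e0=(1,0) f-->(4,2) g-->(3,0) h-->(4,0) k-->(3,0,0)
  e1=(0,1) f-->(1,0) g-->(1,3) h-->(0,1) k-->(0,0,2)
composite: ⟨3 0; 0 0; 0 2⟩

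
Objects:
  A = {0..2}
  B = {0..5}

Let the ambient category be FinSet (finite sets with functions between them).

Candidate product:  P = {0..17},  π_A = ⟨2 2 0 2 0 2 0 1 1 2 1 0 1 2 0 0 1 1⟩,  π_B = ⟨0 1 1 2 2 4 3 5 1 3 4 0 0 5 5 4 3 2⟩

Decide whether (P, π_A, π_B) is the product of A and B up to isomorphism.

Answer: VALID PRODUCT

Trace:
|A|·|B| = 3·6 = 18;  |P| = 18
Check the pairing map k ↦ (π_A(k), π_B(k)):
  0 ↦ (2,0)
  1 ↦ (2,1)
  2 ↦ (0,1)
  3 ↦ (2,2)
  4 ↦ (0,2)
  5 ↦ (2,4)
  6 ↦ (0,3)
  7 ↦ (1,5)
  8 ↦ (1,1)
  9 ↦ (2,3)
  10 ↦ (1,4)
  11 ↦ (0,0)
  12 ↦ (1,0)
  13 ↦ (2,5)
  14 ↦ (0,5)
  15 ↦ (0,4)
  16 ↦ (1,3)
  17 ↦ (1,2)
distinct pairs in image: 18 / 18 needed
  → bijection onto A×B; projections well-typed.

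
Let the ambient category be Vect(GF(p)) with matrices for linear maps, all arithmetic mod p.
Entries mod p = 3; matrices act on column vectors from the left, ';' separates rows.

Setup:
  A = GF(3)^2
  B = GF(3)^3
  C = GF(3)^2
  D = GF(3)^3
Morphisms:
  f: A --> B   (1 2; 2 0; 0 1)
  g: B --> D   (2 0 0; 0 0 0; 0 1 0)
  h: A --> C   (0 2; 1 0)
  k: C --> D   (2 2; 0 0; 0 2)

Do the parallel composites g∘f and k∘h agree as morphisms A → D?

Answer: COMMUTES

Trace:
1) trace f;g:
  e0=⟨1,0⟩ f-->⟨1,2,0⟩ g-->⟨2,0,2⟩
  e1=⟨0,1⟩ f-->⟨2,0,1⟩ g-->⟨1,0,0⟩
  composite₁ = (2 1; 0 0; 2 0)
2) trace h;k:
  e0=⟨1,0⟩ h-->⟨0,1⟩ k-->⟨2,0,2⟩
  e1=⟨0,1⟩ h-->⟨2,0⟩ k-->⟨1,0,0⟩
  composite₂ = (2 1; 0 0; 2 0)
Equal? same morphism ✓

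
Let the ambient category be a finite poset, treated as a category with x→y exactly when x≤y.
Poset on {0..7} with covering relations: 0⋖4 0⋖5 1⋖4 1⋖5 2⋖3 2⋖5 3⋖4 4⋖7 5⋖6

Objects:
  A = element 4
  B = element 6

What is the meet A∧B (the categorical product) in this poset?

Answer: NO MEET EXISTS

Derivation:
Common predecessors of 4,6: {0,1,2}
  maximal lower bounds 0 and 1 are incomparable: neither 0≤1 nor 1≤0
→ no greatest lower bound exists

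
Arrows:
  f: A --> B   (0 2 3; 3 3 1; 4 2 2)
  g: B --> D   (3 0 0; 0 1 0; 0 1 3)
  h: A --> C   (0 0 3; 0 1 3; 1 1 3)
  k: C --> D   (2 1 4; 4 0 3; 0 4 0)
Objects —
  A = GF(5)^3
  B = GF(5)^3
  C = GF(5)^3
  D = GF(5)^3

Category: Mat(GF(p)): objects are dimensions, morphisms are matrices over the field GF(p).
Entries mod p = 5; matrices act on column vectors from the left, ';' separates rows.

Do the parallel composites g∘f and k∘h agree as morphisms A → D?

Answer: DOES NOT COMMUTE

Derivation:
Along f;g (path 1):
  e0=[1,0,0] f-->[0,3,4] g-->[0,3,0]
  e1=[0,1,0] f-->[2,3,2] g-->[1,3,4]
  e2=[0,0,1] f-->[3,1,2] g-->[4,1,2]
  composite₁ = (0 1 4; 3 3 1; 0 4 2)
Along h;k (path 2):
  e0=[1,0,0] h-->[0,0,1] k-->[4,3,0]
  e1=[0,1,0] h-->[0,1,1] k-->[0,3,4]
  e2=[0,0,1] h-->[3,3,3] k-->[1,1,2]
  composite₂ = (4 0 1; 3 3 1; 0 4 2)
Equal? differ; not commutative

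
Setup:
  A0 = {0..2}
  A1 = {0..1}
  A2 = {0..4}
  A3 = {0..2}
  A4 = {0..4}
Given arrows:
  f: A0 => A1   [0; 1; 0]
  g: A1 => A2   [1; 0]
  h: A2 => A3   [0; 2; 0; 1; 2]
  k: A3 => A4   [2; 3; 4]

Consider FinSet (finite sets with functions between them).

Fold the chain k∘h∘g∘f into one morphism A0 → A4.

  0 f=>0 g=>1 h=>2 k=>4
  1 f=>1 g=>0 h=>0 k=>2
  2 f=>0 g=>1 h=>2 k=>4
result: [4; 2; 4]

Answer: [4; 2; 4]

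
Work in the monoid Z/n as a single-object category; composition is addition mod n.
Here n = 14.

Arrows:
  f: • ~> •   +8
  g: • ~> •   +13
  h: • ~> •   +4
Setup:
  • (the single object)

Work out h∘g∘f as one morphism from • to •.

Answer: +11

Work:
  0 +8≡8 +13≡7 +4≡11  (mod 14)
composite: +11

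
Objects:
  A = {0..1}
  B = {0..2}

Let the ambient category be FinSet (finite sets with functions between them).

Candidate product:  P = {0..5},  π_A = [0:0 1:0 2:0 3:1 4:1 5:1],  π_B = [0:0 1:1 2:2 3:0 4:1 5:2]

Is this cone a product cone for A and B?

Answer: VALID PRODUCT

Derivation:
|A|·|B| = 2·3 = 6;  |P| = 6
Check the pairing map k ↦ (π_A(k), π_B(k)):
  0 : (0,0)
  1 : (0,1)
  2 : (0,2)
  3 : (1,0)
  4 : (1,1)
  5 : (1,2)
distinct pairs in image: 6 / 6 needed
  → bijection onto A×B; projections well-typed.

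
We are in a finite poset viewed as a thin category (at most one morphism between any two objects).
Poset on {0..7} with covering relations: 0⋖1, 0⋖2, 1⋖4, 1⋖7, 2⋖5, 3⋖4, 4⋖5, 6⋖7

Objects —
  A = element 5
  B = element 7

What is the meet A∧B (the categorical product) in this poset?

Answer: A∧B = 1

Trace:
{x : x<=A ∧ x<=B} = {0,1}  (A=5, B=7)
  0 <= 1
  1 <= 1
glb = 1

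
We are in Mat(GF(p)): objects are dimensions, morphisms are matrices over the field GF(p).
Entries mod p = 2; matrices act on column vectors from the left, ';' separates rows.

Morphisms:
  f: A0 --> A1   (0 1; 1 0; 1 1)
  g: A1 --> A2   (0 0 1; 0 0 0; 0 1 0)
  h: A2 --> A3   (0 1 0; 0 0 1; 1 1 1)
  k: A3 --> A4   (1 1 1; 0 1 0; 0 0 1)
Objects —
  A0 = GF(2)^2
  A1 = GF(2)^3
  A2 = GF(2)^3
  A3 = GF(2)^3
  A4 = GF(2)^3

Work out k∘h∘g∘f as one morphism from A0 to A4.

  e0=⟨1,0⟩ f-->⟨0,1,1⟩ g-->⟨1,0,1⟩ h-->⟨0,1,0⟩ k-->⟨1,1,0⟩
  e1=⟨0,1⟩ f-->⟨1,0,1⟩ g-->⟨1,0,0⟩ h-->⟨0,0,1⟩ k-->⟨1,0,1⟩
result: (1 1; 1 0; 0 1)

Answer: (1 1; 1 0; 0 1)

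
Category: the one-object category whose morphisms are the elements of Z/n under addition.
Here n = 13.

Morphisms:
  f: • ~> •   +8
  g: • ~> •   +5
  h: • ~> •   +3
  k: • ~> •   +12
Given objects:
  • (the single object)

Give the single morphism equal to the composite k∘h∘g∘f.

Answer: +2

Derivation:
  0 +8≡8 +5≡0 +3≡3 +12≡2  (mod 13)
⟦path⟧: +2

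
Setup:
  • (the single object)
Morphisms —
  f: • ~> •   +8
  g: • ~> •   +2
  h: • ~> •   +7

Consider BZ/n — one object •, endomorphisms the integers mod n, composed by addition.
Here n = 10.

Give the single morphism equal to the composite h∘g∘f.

  0 +8≡8 +2≡0 +7≡7  (mod 10)
⟦path⟧: +7

Answer: +7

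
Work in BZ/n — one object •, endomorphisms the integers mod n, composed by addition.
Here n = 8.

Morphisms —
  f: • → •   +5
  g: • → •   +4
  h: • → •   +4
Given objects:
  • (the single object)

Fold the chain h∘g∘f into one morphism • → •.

Answer: +5

Trace:
  0 +5≡5 +4≡1 +4≡5  (mod 8)
composite: +5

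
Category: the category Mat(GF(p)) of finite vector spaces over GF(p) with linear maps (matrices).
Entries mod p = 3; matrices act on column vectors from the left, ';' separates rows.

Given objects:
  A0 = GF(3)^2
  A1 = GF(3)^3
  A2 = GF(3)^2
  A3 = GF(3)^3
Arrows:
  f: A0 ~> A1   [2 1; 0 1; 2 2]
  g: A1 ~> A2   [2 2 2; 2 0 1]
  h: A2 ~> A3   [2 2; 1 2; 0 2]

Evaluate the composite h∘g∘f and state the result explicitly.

  e0=[1,0] f~>[2,0,2] g~>[2,0] h~>[1,2,0]
  e1=[0,1] f~>[1,1,2] g~>[2,1] h~>[0,1,2]
⟦path⟧: [1 0; 2 1; 0 2]

Answer: [1 0; 2 1; 0 2]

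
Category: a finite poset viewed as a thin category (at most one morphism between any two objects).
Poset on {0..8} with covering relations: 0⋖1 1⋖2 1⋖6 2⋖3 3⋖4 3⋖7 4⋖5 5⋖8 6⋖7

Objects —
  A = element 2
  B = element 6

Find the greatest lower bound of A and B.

Lower bounds of A=2 and B=6: {0,1}
  0 ⊑ 1
  1 ⊑ 1
glb = 1

Answer: A∧B = 1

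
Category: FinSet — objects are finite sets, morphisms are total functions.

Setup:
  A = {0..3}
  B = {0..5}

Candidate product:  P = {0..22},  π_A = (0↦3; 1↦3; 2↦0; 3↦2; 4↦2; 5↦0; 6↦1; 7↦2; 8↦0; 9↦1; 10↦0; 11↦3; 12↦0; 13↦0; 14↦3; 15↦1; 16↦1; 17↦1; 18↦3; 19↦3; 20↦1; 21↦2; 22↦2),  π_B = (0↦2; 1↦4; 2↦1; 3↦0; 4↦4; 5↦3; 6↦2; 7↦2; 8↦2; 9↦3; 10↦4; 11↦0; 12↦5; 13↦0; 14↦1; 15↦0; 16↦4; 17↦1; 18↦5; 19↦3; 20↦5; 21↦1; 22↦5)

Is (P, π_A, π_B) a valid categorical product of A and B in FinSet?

|A|·|B| = 4·6 = 24;  |P| = 23
  → cardinalities differ; no bijection possible.

Answer: NOT A VALID PRODUCT — |P|=23 ≠ |A|·|B|=24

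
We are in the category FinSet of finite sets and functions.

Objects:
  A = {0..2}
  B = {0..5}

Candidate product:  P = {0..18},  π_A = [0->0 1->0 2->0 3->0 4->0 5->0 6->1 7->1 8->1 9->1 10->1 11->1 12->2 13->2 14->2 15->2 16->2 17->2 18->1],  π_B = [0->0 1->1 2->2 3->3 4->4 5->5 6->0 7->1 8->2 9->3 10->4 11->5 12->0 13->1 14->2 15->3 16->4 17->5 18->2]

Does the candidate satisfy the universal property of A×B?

Answer: NOT A VALID PRODUCT — |P|=19 ≠ |A|·|B|=18

Trace:
|A|·|B| = 3·6 = 18;  |P| = 19
  → cardinalities differ; no bijection possible.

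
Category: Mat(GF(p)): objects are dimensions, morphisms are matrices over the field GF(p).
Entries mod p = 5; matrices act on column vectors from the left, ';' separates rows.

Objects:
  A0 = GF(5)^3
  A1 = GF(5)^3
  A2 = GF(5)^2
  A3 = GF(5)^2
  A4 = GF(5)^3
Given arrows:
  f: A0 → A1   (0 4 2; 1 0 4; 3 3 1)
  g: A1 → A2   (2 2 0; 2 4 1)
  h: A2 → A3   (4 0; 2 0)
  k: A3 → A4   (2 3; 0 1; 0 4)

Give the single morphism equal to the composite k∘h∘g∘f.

Answer: (3 2 3; 4 1 4; 1 4 1)

Work:
  e0=⟨1,0,0⟩ f→⟨0,1,3⟩ g→⟨2,2⟩ h→⟨3,4⟩ k→⟨3,4,1⟩
  e1=⟨0,1,0⟩ f→⟨4,0,3⟩ g→⟨3,1⟩ h→⟨2,1⟩ k→⟨2,1,4⟩
  e2=⟨0,0,1⟩ f→⟨2,4,1⟩ g→⟨2,1⟩ h→⟨3,4⟩ k→⟨3,4,1⟩
⟦path⟧: (3 2 3; 4 1 4; 1 4 1)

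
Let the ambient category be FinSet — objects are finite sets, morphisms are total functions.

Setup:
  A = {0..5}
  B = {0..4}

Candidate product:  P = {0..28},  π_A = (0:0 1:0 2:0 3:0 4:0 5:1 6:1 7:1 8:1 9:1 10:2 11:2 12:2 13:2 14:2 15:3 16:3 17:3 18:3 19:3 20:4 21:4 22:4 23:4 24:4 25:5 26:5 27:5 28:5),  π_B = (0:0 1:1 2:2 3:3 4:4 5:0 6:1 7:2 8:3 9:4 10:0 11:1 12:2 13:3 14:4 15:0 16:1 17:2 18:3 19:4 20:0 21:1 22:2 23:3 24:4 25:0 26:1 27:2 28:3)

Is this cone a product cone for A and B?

Answer: NOT A VALID PRODUCT — |P|=29 ≠ |A|·|B|=30

Derivation:
|A|·|B| = 6·5 = 30;  |P| = 29
  → cardinalities differ; no bijection possible.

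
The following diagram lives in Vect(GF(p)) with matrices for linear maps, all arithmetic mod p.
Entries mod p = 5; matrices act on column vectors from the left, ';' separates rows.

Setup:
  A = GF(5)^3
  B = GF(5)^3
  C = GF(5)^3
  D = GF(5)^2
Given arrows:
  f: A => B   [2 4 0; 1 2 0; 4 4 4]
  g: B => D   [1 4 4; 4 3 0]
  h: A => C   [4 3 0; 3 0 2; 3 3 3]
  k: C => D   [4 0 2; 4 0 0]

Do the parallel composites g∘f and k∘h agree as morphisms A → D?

Answer: COMMUTES

Trace:
1) trace f;g:
  e0=⟨1,0,0⟩ f=>⟨2,1,4⟩ g=>⟨2,1⟩
  e1=⟨0,1,0⟩ f=>⟨4,2,4⟩ g=>⟨3,2⟩
  e2=⟨0,0,1⟩ f=>⟨0,0,4⟩ g=>⟨1,0⟩
  ⟦path⟧₁ = [2 3 1; 1 2 0]
2) trace h;k:
  e0=⟨1,0,0⟩ h=>⟨4,3,3⟩ k=>⟨2,1⟩
  e1=⟨0,1,0⟩ h=>⟨3,0,3⟩ k=>⟨3,2⟩
  e2=⟨0,0,1⟩ h=>⟨0,2,3⟩ k=>⟨1,0⟩
  ⟦path⟧₂ = [2 3 1; 1 2 0]
Equal? YES — commutes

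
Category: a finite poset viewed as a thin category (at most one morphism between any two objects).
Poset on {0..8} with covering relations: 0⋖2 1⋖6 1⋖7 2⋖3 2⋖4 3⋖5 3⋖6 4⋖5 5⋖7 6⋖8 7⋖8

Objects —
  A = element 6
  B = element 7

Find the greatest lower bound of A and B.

Lower bounds of A=6 and B=7: {0,1,2,3}
  maximal lower bounds 1 and 3 are incomparable: neither 1<=3 nor 3<=1
→ no greatest lower bound exists

Answer: NO MEET EXISTS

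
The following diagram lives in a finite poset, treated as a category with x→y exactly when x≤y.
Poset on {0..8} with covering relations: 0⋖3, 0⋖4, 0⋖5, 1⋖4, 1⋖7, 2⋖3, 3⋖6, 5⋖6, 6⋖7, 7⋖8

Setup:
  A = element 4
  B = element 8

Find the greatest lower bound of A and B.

Lower bounds of A=4 and B=8: {0,1}
  maximal lower bounds 0 and 1 are incomparable: neither 0<=1 nor 1<=0
→ no greatest lower bound exists

Answer: NO MEET EXISTS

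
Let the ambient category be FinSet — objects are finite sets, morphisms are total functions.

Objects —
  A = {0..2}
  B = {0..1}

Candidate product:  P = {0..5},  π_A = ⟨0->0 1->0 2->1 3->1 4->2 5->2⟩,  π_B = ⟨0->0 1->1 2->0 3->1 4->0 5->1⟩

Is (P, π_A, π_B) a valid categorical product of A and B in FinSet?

Answer: VALID PRODUCT

Derivation:
|A|·|B| = 3·2 = 6;  |P| = 6
Check the pairing map k ↦ (π_A(k), π_B(k)):
  0 -> (0,0)
  1 -> (0,1)
  2 -> (1,0)
  3 -> (1,1)
  4 -> (2,0)
  5 -> (2,1)
distinct pairs in image: 6 / 6 needed
  → bijection onto A×B; projections well-typed.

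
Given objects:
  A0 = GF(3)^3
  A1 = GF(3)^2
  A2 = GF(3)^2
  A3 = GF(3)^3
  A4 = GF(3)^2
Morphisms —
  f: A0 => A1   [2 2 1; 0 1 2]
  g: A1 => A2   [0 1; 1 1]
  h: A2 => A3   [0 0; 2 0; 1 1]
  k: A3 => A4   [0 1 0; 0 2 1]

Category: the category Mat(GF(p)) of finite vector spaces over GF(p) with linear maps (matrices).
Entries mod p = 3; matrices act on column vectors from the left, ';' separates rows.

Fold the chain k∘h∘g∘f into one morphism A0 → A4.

  e0=[1,0,0] f=>[2,0] g=>[0,2] h=>[0,0,2] k=>[0,2]
  e1=[0,1,0] f=>[2,1] g=>[1,0] h=>[0,2,1] k=>[2,2]
  e2=[0,0,1] f=>[1,2] g=>[2,0] h=>[0,1,2] k=>[1,1]
result: [0 2 1; 2 2 1]

Answer: [0 2 1; 2 2 1]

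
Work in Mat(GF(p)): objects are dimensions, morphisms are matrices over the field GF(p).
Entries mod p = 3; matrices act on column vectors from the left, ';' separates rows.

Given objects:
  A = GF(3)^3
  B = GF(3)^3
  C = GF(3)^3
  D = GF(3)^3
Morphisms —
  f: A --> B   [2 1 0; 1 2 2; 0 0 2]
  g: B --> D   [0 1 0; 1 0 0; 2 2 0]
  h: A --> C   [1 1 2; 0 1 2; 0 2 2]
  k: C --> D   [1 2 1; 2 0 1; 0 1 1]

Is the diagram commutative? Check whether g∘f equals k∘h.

Answer: COMMUTES

Trace:
1) trace f;g:
  e0=(1,0,0) f-->(2,1,0) g-->(1,2,0)
  e1=(0,1,0) f-->(1,2,0) g-->(2,1,0)
  e2=(0,0,1) f-->(0,2,2) g-->(2,0,1)
  result₁ = [1 2 2; 2 1 0; 0 0 1]
2) trace h;k:
  e0=(1,0,0) h-->(1,0,0) k-->(1,2,0)
  e1=(0,1,0) h-->(1,1,2) k-->(2,1,0)
  e2=(0,0,1) h-->(2,2,2) k-->(2,0,1)
  result₂ = [1 2 2; 2 1 0; 0 0 1]
Equal? same morphism ✓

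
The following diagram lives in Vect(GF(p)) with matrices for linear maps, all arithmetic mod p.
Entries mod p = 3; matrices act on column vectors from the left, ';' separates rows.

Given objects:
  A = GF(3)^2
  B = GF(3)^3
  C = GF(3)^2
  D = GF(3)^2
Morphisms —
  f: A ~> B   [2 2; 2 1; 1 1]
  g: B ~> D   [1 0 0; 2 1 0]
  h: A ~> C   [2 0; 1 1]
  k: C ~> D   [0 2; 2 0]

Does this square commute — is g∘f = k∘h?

Answer: DOES NOT COMMUTE

Work:
Path 1 = f;g:
  e0=(1,0) f~>(2,2,1) g~>(2,0)
  e1=(0,1) f~>(2,1,1) g~>(2,2)
  result₁ = [2 2; 0 2]
Path 2 = h;k:
  e0=(1,0) h~>(2,1) k~>(2,1)
  e1=(0,1) h~>(0,1) k~>(2,0)
  result₂ = [2 2; 1 0]
Equal? NO — does not commute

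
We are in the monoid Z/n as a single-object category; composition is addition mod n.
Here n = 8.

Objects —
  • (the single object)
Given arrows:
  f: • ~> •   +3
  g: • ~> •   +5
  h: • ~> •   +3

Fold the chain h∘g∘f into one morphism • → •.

  0 +3≡3 +5≡0 +3≡3  (mod 8)
result: +3

Answer: +3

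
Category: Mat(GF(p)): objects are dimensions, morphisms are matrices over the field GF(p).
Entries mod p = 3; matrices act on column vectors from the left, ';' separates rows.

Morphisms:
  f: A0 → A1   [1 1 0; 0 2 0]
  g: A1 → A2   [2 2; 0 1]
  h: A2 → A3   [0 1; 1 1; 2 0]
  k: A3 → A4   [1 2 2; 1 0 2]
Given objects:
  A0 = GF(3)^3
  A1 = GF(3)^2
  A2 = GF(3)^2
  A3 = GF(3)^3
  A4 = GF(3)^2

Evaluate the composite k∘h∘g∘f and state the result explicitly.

  e0=(1,0,0) f→(1,0) g→(2,0) h→(0,2,1) k→(0,2)
  e1=(0,1,0) f→(1,2) g→(0,2) h→(2,2,0) k→(0,2)
  e2=(0,0,1) f→(0,0) g→(0,0) h→(0,0,0) k→(0,0)
composite: [0 0 0; 2 2 0]

Answer: [0 0 0; 2 2 0]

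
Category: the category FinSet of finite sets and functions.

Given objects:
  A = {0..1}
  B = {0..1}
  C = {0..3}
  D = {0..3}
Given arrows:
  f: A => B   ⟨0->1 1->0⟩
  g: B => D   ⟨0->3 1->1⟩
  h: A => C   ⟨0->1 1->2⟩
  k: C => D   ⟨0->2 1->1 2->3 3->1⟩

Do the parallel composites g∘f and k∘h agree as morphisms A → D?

Answer: COMMUTES

Derivation:
Path 1 = f;g:
  0 f=>1 g=>1
  1 f=>0 g=>3
  composite₁ = ⟨0->1 1->3⟩
Path 2 = h;k:
  0 h=>1 k=>1
  1 h=>2 k=>3
  composite₂ = ⟨0->1 1->3⟩
Equal? same morphism ✓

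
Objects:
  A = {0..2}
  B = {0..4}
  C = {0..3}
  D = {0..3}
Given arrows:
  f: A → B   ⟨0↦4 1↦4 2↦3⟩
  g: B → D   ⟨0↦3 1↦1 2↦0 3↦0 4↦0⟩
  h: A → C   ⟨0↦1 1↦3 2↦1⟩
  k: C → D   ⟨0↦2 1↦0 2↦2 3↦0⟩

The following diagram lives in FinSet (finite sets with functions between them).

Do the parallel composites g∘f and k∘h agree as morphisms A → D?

Answer: COMMUTES

Trace:
Path 1 = f;g:
  0 f→4 g→0
  1 f→4 g→0
  2 f→3 g→0
  ⟦path⟧₁ = ⟨0↦0 1↦0 2↦0⟩
Path 2 = h;k:
  0 h→1 k→0
  1 h→3 k→0
  2 h→1 k→0
  ⟦path⟧₂ = ⟨0↦0 1↦0 2↦0⟩
Equal? equal; square commutes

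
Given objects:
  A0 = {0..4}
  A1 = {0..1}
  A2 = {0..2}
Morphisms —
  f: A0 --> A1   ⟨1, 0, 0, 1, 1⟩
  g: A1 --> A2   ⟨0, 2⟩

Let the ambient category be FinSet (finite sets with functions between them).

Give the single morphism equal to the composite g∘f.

Answer: ⟨2, 0, 0, 2, 2⟩

Work:
  0 f-->1 g-->2
  1 f-->0 g-->0
  2 f-->0 g-->0
  3 f-->1 g-->2
  4 f-->1 g-->2
composite: ⟨2, 0, 0, 2, 2⟩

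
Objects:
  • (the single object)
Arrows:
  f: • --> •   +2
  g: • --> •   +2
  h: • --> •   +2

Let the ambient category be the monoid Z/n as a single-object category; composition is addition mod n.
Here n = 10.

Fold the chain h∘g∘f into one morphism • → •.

Answer: +6

Work:
  0 +2≡2 +2≡4 +2≡6  (mod 10)
⟦path⟧: +6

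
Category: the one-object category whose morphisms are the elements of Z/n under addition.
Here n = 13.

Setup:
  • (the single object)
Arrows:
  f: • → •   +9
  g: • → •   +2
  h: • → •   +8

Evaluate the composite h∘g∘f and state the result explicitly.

  0 +9≡9 +2≡11 +8≡6  (mod 13)
result: +6

Answer: +6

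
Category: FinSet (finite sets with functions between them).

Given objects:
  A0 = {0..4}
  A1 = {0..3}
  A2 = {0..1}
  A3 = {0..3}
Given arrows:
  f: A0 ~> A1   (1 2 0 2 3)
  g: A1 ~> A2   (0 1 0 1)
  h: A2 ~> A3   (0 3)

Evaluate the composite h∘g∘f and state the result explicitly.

  0 f~>1 g~>1 h~>3
  1 f~>2 g~>0 h~>0
  2 f~>0 g~>0 h~>0
  3 f~>2 g~>0 h~>0
  4 f~>3 g~>1 h~>3
result: (3 0 0 0 3)

Answer: (3 0 0 0 3)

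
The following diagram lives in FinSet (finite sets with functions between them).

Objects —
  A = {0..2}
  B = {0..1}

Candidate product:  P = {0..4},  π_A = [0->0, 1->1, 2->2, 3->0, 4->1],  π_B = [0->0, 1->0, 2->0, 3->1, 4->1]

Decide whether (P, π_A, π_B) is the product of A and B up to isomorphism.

|A|·|B| = 3·2 = 6;  |P| = 5
  → cardinalities differ; no bijection possible.

Answer: NOT A VALID PRODUCT — |P|=5 ≠ |A|·|B|=6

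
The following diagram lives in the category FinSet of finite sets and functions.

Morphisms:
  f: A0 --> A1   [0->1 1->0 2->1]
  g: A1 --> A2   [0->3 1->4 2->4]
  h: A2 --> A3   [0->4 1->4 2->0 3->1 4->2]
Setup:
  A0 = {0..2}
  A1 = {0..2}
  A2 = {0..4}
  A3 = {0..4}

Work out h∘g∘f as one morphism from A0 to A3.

Answer: [0->2 1->1 2->2]

Work:
  0 f-->1 g-->4 h-->2
  1 f-->0 g-->3 h-->1
  2 f-->1 g-->4 h-->2
composite: [0->2 1->1 2->2]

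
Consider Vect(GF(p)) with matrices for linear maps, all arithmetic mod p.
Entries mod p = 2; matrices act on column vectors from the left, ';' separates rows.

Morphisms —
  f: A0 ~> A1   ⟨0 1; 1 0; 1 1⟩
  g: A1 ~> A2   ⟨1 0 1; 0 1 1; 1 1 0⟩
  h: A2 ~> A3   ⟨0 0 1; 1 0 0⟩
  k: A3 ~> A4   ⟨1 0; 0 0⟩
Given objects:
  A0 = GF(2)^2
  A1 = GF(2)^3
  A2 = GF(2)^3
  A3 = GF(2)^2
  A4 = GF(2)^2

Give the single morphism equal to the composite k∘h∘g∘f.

Answer: ⟨1 1; 0 0⟩

Trace:
  e0=(1,0) f~>(0,1,1) g~>(1,0,1) h~>(1,1) k~>(1,0)
  e1=(0,1) f~>(1,0,1) g~>(0,1,1) h~>(1,0) k~>(1,0)
result: ⟨1 1; 0 0⟩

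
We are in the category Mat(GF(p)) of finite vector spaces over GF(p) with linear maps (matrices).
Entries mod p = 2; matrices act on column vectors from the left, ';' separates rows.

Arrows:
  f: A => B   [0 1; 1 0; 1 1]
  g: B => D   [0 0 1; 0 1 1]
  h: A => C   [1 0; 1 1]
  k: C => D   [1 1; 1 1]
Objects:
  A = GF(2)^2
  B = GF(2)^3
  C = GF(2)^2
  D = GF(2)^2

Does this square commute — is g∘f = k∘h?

Answer: DOES NOT COMMUTE

Trace:
Along f;g (path 1):
  e0=[1,0] f=>[0,1,1] g=>[1,0]
  e1=[0,1] f=>[1,0,1] g=>[1,1]
  result₁ = [1 1; 0 1]
Along h;k (path 2):
  e0=[1,0] h=>[1,1] k=>[0,0]
  e1=[0,1] h=>[0,1] k=>[1,1]
  result₂ = [0 1; 0 1]
Equal? differ; not commutative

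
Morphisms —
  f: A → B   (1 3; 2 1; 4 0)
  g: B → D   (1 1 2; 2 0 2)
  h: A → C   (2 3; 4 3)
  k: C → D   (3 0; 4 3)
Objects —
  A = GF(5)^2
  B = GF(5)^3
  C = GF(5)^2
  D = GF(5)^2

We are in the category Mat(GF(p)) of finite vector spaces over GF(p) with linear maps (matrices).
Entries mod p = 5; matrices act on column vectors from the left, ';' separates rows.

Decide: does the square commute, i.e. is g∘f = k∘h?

Answer: COMMUTES

Work:
Path 1 = f;g:
  e0=(1,0) f→(1,2,4) g→(1,0)
  e1=(0,1) f→(3,1,0) g→(4,1)
  composite₁ = (1 4; 0 1)
Path 2 = h;k:
  e0=(1,0) h→(2,4) k→(1,0)
  e1=(0,1) h→(3,3) k→(4,1)
  composite₂ = (1 4; 0 1)
Equal? equal; square commutes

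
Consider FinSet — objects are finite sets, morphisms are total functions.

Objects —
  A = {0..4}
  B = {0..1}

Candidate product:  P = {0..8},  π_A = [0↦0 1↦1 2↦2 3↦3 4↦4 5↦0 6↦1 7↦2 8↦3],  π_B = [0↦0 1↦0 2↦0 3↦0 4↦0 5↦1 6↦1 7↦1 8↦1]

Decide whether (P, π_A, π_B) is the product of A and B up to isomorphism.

|A|·|B| = 5·2 = 10;  |P| = 9
  → cardinalities differ; no bijection possible.

Answer: NOT A VALID PRODUCT — |P|=9 ≠ |A|·|B|=10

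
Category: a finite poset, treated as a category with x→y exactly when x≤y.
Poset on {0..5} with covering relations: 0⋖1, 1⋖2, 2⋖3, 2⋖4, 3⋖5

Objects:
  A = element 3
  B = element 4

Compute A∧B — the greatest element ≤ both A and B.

{x : x⊑A ∧ x⊑B} = {0,1,2}  (A=3, B=4)
  0 ⊑ 2
  1 ⊑ 2
  2 ⊑ 2
glb = 2

Answer: A∧B = 2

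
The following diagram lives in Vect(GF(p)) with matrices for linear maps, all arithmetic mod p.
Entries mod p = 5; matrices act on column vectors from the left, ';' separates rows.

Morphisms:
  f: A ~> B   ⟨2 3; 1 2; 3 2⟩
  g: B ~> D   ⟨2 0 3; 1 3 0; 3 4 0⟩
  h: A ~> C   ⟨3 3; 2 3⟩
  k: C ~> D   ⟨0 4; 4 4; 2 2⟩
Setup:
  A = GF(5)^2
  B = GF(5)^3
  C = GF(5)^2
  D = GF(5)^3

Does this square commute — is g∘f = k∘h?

Path 1 = f;g:
  e0=[1,0] f~>[2,1,3] g~>[3,0,0]
  e1=[0,1] f~>[3,2,2] g~>[2,4,2]
  result₁ = ⟨3 2; 0 4; 0 2⟩
Path 2 = h;k:
  e0=[1,0] h~>[3,2] k~>[3,0,0]
  e1=[0,1] h~>[3,3] k~>[2,4,2]
  result₂ = ⟨3 2; 0 4; 0 2⟩
Equal? YES — commutes

Answer: COMMUTES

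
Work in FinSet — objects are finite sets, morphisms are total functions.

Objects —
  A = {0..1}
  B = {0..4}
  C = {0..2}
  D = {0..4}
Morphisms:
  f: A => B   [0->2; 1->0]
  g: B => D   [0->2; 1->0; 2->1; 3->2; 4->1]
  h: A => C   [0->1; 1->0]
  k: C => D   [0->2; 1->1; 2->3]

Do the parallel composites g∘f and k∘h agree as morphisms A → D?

Answer: COMMUTES

Trace:
1) trace f;g:
  0 f=>2 g=>1
  1 f=>0 g=>2
  composite₁ = [0->1; 1->2]
2) trace h;k:
  0 h=>1 k=>1
  1 h=>0 k=>2
  composite₂ = [0->1; 1->2]
Equal? YES — commutes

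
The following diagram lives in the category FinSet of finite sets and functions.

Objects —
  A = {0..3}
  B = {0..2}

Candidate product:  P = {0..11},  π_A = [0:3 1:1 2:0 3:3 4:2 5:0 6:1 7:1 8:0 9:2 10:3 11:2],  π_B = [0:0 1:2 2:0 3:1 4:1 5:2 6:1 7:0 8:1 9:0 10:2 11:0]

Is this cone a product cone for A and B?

Answer: NOT A VALID PRODUCT — duplicate pair at indices 9,11

Derivation:
|A|·|B| = 4·3 = 12;  |P| = 12
Check the pairing map k ↦ (π_A(k), π_B(k)):
  0 : (3,0)
  1 : (1,2)
  2 : (0,0)
  3 : (3,1)
  4 : (2,1)
  5 : (0,2)
  6 : (1,1)
  7 : (1,0)
  8 : (0,1)
  9 : (2,0)
  10 : (3,2)
  11 : (2,0)  ✗ repeats pair of k=9
distinct pairs in image: 11 / 12 needed
  → (2,0) hit at k=9 and k=11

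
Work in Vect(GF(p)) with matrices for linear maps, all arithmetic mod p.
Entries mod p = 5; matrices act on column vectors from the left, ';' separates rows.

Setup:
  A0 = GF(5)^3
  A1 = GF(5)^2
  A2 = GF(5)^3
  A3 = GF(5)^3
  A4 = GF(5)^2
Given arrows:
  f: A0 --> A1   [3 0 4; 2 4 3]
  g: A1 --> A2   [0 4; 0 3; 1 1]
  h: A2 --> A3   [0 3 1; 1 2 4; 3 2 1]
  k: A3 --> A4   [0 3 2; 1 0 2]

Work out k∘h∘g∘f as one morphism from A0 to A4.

Answer: [2 0 1; 0 2 1]

Derivation:
  e0=⟨1,0,0⟩ f-->⟨3,2⟩ g-->⟨3,1,0⟩ h-->⟨3,0,1⟩ k-->⟨2,0⟩
  e1=⟨0,1,0⟩ f-->⟨0,4⟩ g-->⟨1,2,4⟩ h-->⟨0,1,1⟩ k-->⟨0,2⟩
  e2=⟨0,0,1⟩ f-->⟨4,3⟩ g-->⟨2,4,2⟩ h-->⟨4,3,1⟩ k-->⟨1,1⟩
⟦path⟧: [2 0 1; 0 2 1]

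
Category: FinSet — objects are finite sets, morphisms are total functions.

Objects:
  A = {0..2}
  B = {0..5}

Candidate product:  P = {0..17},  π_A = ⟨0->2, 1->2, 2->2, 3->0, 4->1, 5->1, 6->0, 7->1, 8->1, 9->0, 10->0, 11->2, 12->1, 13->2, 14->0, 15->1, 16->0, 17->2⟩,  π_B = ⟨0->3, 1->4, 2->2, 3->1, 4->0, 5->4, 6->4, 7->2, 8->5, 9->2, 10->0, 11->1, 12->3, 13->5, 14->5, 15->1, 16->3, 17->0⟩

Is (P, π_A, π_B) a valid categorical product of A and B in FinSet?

|A|·|B| = 3·6 = 18;  |P| = 18
Check the pairing map k ↦ (π_A(k), π_B(k)):
  0 -> (2,3)
  1 -> (2,4)
  2 -> (2,2)
  3 -> (0,1)
  4 -> (1,0)
  5 -> (1,4)
  6 -> (0,4)
  7 -> (1,2)
  8 -> (1,5)
  9 -> (0,2)
  10 -> (0,0)
  11 -> (2,1)
  12 -> (1,3)
  13 -> (2,5)
  14 -> (0,5)
  15 -> (1,1)
  16 -> (0,3)
  17 -> (2,0)
distinct pairs in image: 18 / 18 needed
  → bijection onto A×B; projections well-typed.

Answer: VALID PRODUCT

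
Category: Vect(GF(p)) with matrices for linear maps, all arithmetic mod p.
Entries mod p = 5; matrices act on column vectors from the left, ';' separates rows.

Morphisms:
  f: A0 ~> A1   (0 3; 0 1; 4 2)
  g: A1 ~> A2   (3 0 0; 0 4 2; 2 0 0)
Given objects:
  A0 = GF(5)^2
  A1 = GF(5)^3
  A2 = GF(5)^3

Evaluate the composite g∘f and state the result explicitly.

  e0=[1,0] f~>[0,0,4] g~>[0,3,0]
  e1=[0,1] f~>[3,1,2] g~>[4,3,1]
⟦path⟧: (0 4; 3 3; 0 1)

Answer: (0 4; 3 3; 0 1)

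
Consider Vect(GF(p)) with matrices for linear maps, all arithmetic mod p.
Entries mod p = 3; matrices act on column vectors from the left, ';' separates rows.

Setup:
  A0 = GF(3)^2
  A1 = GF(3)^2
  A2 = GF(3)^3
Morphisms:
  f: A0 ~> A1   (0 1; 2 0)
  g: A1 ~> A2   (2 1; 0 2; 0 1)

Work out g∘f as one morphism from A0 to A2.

  e0=⟨1,0⟩ f~>⟨0,2⟩ g~>⟨2,1,2⟩
  e1=⟨0,1⟩ f~>⟨1,0⟩ g~>⟨2,0,0⟩
result: (2 2; 1 0; 2 0)

Answer: (2 2; 1 0; 2 0)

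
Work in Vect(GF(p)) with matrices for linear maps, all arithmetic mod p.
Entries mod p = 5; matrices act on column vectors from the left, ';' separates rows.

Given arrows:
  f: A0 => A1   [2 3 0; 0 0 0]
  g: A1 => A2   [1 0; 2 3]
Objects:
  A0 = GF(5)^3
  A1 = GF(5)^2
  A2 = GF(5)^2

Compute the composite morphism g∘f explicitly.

Answer: [2 3 0; 4 1 0]

Work:
  e0=⟨1,0,0⟩ f=>⟨2,0⟩ g=>⟨2,4⟩
  e1=⟨0,1,0⟩ f=>⟨3,0⟩ g=>⟨3,1⟩
  e2=⟨0,0,1⟩ f=>⟨0,0⟩ g=>⟨0,0⟩
composite: [2 3 0; 4 1 0]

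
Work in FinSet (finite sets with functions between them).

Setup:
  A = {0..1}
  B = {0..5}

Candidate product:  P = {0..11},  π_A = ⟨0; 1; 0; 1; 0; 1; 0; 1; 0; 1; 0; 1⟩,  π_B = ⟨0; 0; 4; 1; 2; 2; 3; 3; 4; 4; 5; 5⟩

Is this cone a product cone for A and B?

|A|·|B| = 2·6 = 12;  |P| = 12
Check the pairing map k ↦ (π_A(k), π_B(k)):
  0 ↦ (0,0)
  1 ↦ (1,0)
  2 ↦ (0,4)
  3 ↦ (1,1)
  4 ↦ (0,2)
  5 ↦ (1,2)
  6 ↦ (0,3)
  7 ↦ (1,3)
  8 ↦ (0,4)  ✗ repeats pair of k=2
  9 ↦ (1,4)
  10 ↦ (0,5)
  11 ↦ (1,5)
distinct pairs in image: 11 / 12 needed
  → (0,4) hit at k=2 and k=8

Answer: NOT A VALID PRODUCT — duplicate pair at indices 8,2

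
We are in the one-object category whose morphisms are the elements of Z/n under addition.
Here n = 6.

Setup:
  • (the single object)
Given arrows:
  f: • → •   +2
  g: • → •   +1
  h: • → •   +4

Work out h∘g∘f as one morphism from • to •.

  0 +2≡2 +1≡3 +4≡1  (mod 6)
result: +1

Answer: +1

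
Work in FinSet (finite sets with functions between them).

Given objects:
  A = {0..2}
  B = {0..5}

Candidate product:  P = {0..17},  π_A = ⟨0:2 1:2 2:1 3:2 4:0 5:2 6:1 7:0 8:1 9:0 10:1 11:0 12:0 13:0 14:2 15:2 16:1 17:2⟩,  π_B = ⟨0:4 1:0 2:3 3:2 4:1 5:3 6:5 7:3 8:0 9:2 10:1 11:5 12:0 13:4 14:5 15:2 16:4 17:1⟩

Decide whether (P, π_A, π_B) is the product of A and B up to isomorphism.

|A|·|B| = 3·6 = 18;  |P| = 18
Check the pairing map k ↦ (π_A(k), π_B(k)):
  0 : (2,4)
  1 : (2,0)
  2 : (1,3)
  3 : (2,2)
  4 : (0,1)
  5 : (2,3)
  6 : (1,5)
  7 : (0,3)
  8 : (1,0)
  9 : (0,2)
  10 : (1,1)
  11 : (0,5)
  12 : (0,0)
  13 : (0,4)
  14 : (2,5)
  15 : (2,2)  ✗ repeats pair of k=3
  16 : (1,4)
  17 : (2,1)
distinct pairs in image: 17 / 18 needed
  → (2,2) hit at k=3 and k=15

Answer: NOT A VALID PRODUCT — duplicate pair at indices 3,15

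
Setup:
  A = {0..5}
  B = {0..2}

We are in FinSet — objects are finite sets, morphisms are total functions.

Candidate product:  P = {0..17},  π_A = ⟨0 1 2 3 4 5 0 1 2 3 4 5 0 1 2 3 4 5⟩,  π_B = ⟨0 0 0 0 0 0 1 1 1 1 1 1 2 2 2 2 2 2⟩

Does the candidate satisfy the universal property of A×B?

|A|·|B| = 6·3 = 18;  |P| = 18
Check the pairing map k ↦ (π_A(k), π_B(k)):
  0 -> (0,0)
  1 -> (1,0)
  2 -> (2,0)
  3 -> (3,0)
  4 -> (4,0)
  5 -> (5,0)
  6 -> (0,1)
  7 -> (1,1)
  8 -> (2,1)
  9 -> (3,1)
  10 -> (4,1)
  11 -> (5,1)
  12 -> (0,2)
  13 -> (1,2)
  14 -> (2,2)
  15 -> (3,2)
  16 -> (4,2)
  17 -> (5,2)
distinct pairs in image: 18 / 18 needed
  → bijection onto A×B; projections well-typed.

Answer: VALID PRODUCT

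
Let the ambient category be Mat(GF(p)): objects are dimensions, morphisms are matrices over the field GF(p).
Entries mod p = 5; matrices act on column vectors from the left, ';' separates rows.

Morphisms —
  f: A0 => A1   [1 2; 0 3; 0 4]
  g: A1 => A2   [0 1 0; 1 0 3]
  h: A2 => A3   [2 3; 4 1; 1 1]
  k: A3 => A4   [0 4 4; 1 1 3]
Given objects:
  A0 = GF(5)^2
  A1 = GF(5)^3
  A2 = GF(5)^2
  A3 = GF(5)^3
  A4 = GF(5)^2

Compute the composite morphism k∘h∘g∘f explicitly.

  e0=⟨1,0⟩ f=>⟨1,0,0⟩ g=>⟨0,1⟩ h=>⟨3,1,1⟩ k=>⟨3,2⟩
  e1=⟨0,1⟩ f=>⟨2,3,4⟩ g=>⟨3,4⟩ h=>⟨3,1,2⟩ k=>⟨2,0⟩
composite: [3 2; 2 0]

Answer: [3 2; 2 0]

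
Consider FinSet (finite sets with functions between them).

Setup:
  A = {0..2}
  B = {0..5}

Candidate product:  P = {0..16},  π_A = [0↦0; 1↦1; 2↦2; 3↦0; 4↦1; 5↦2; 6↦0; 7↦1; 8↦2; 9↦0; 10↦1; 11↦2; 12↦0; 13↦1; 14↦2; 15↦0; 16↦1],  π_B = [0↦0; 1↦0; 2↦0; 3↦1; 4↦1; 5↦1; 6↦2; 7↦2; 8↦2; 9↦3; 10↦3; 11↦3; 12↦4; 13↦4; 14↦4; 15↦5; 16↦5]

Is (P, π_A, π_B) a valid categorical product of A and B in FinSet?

|A|·|B| = 3·6 = 18;  |P| = 17
  → cardinalities differ; no bijection possible.

Answer: NOT A VALID PRODUCT — |P|=17 ≠ |A|·|B|=18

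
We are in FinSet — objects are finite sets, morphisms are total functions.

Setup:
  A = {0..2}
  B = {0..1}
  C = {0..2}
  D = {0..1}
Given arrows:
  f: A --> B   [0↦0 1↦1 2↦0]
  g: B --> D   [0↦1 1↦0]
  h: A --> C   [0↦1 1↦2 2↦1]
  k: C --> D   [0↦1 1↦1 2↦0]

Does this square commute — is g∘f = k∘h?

Answer: COMMUTES

Derivation:
Along f;g (path 1):
  0 f-->0 g-->1
  1 f-->1 g-->0
  2 f-->0 g-->1
  composite₁ = [0↦1 1↦0 2↦1]
Along h;k (path 2):
  0 h-->1 k-->1
  1 h-->2 k-->0
  2 h-->1 k-->1
  composite₂ = [0↦1 1↦0 2↦1]
Equal? same morphism ✓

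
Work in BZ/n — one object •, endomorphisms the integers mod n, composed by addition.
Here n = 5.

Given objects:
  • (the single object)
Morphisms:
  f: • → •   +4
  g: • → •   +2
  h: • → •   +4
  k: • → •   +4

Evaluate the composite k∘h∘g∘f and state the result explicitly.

Answer: +4

Trace:
  0 +4≡4 +2≡1 +4≡0 +4≡4  (mod 5)
result: +4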